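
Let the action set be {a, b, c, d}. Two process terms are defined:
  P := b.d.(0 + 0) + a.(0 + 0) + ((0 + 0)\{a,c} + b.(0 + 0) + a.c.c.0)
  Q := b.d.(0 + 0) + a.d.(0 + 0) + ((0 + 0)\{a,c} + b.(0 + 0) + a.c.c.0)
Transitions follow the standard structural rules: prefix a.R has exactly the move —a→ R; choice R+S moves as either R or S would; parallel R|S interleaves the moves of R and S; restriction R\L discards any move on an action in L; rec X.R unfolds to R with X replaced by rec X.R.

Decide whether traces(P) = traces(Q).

trace-distinct — witness ⟨ad⟩

LTS(P): 6 reachable states
  u0 = b.d.(0 + 0) + a.(0 + 0) + ((0 + 0)\{a,c} + b.(0 + 0) + a.c.c.0) has moves -a-> u1, -a-> u2, -b-> u1, -b-> u3
  u1 = 0 + 0 has moves deadlocked
  u2 = c.c.0 has moves -c-> u4
  u3 = d.(0 + 0) has moves -d-> u1
  u4 = c.0 has moves -c-> u5
  u5 = 0 has moves deadlocked
LTS(Q): 6 reachable states
  v0 = b.d.(0 + 0) + a.d.(0 + 0) + ((0 + 0)\{a,c} + b.(0 + 0) + a.c.c.0) has moves -a-> v1, -a-> v2, -b-> v2, -b-> v3
  v1 = c.c.0 has moves -c-> v4
  v2 = d.(0 + 0) has moves -d-> v3
  v3 = 0 + 0 has moves deadlocked
  v4 = c.0 has moves -c-> v5
  v5 = 0 has moves deadlocked
Run σ = ⟨ad⟩ on Q: start {v0}
  after a @ step 1: {v1, v2}
  after d @ step 2: {v3}
  ✓ Q
Run σ = ⟨ad⟩ on P: start {u0}
  after a @ step 1: {u1, u2}
  after d @ step 2: ∅  — P cannot continue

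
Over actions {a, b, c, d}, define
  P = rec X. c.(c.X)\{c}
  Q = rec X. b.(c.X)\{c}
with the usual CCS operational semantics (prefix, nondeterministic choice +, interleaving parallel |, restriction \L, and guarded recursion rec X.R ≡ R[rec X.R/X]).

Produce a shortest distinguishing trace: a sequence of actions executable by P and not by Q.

c

Reachable graph of P (2 states):
  u0 = rec X. c.(c.X)\{c} :: --c--▸ u1
  u1 = (c.(rec X. c.(c.X)\{c}))\{c} :: stopped
Reachable graph of Q (2 states):
  v0 = rec X. b.(c.X)\{c} :: --b--▸ v1
  v1 = (c.(rec X. b.(c.X)\{c}))\{c} :: stopped
Executing c from P (initial set {u0}):
  step 1 (c): {u1}
  P completes σ.
Executing c from Q (initial set {v0}):
  step 1 (c): no successor for Q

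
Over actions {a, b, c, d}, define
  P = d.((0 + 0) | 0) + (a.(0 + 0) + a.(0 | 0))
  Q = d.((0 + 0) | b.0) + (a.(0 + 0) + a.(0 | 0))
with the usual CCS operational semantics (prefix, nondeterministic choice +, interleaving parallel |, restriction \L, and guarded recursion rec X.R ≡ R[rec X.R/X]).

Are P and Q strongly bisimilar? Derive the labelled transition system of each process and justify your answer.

P's transition system — 4 states:
  m0 = d.((0 + 0) | 0) + (a.(0 + 0) + a.(0 | 0)) → -a-> m1, -a-> m2, -d-> m3
  m1 = 0 + 0 → ∅
  m2 = 0 | 0 → ∅
  m3 = (0 + 0) | 0 → ∅
Q's transition system — 5 states:
  n0 = d.((0 + 0) | b.0) + (a.(0 + 0) + a.(0 | 0)) → -a-> n1, -a-> n2, -d-> n3
  n1 = 0 + 0 → ∅
  n2 = 0 | 0 → ∅
  n3 = (0 + 0) | b.0 → -b-> n4
  n4 = (0 + 0) | 0 → ∅
Coarsest stable partition (strong bisimilarity classes):
  B0 = {m0}
  B1 = {m1, m2, m3, n1, n2, n4}
  B2 = {n0}
  B3 = {n3}
m0 ∈ B0, n0 ∈ B2 → different blocks

P ≁ Q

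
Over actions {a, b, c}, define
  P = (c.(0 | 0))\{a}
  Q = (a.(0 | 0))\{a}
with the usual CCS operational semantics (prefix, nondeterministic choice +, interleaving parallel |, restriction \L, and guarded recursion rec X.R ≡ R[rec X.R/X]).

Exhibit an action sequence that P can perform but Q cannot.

c

LTS(P): 2 reachable states
  s0 = (c.(0 | 0))\{a} → =c=> s1
  s1 = (0 | 0)\{a} → stopped
LTS(Q): 1 reachable states
  t0 = (a.(0 | 0))\{a} → stopped
Trace ⟨c⟩ through P, begin at {s0}:
  step 1 (c): {s1}
  P completes σ.
Trace ⟨c⟩ through Q, begin at {t0}:
  step 1 (c): no successor for Q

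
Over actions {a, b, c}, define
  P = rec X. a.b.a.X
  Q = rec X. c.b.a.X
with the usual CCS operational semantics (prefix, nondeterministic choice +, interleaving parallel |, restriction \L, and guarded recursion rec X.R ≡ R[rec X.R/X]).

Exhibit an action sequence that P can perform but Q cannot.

Reachable graph of P (3 states):
  p0 = rec X. a.b.a.X has moves -a-> p1
  p1 = b.a.(rec X. a.b.a.X) has moves -b-> p2
  p2 = a.(rec X. a.b.a.X) has moves -a-> p0
Reachable graph of Q (3 states):
  q0 = rec X. c.b.a.X has moves -c-> q1
  q1 = b.a.(rec X. c.b.a.X) has moves -b-> q2
  q2 = a.(rec X. c.b.a.X) has moves -a-> q0
Run σ = ⟨a⟩ on P: start {p0}
  after a @ step 1: {p1}
  — P admits the full trace.
Run σ = ⟨a⟩ on Q: start {q0}
  after a @ step 1: ∅  — Q cannot continue

a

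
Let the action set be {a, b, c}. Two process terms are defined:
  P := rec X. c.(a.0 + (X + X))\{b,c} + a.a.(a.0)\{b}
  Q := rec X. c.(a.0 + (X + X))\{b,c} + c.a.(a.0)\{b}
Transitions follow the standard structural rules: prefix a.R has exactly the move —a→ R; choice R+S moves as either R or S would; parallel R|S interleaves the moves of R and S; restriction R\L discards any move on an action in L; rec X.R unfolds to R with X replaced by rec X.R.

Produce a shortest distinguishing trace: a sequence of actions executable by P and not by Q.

Reachable graph of P (9 states):
  p0 = rec X. c.(a.0 + (X + X))\{b,c} + a.a.(a.0)\{b} | =a=> p1, =c=> p2
  p1 = a.(a.0)\{b} | =a=> p3
  p2 = (a.0 + ((rec X. c.(a.0 + (X + X))\{b,c} + a.a.(a.0)\{b}) + (rec X. c.(a.0 + (X + X))\{b,c} + a.a.(a.0)\{b})))\{b,c} | =a=> p4, =a=> p5
  p3 = (a.0)\{b} | =a=> p6
  p4 = (a.(a.0)\{b})\{b,c} | =a=> p7
  p5 = 0\{b,c} | ∅
  p6 = 0\{b} | ∅
  p7 = (a.0)\{b}\{b,c} | =a=> p8
  p8 = 0\{b}\{b,c} | ∅
Reachable graph of Q (6 states):
  q0 = rec X. c.(a.0 + (X + X))\{b,c} + c.a.(a.0)\{b} | =c=> q1, =c=> q2
  q1 = (a.0 + ((rec X. c.(a.0 + (X + X))\{b,c} + c.a.(a.0)\{b}) + (rec X. c.(a.0 + (X + X))\{b,c} + c.a.(a.0)\{b})))\{b,c} | =a=> q3
  q2 = a.(a.0)\{b} | =a=> q4
  q3 = 0\{b,c} | ∅
  q4 = (a.0)\{b} | =a=> q5
  q5 = 0\{b} | ∅
Executing a from P (initial set {p0}):
  [1] a ⇒ {p1}
  P completes σ.
Executing a from Q (initial set {q0}):
  [1] a ⇒ ∅  — Q cannot continue

a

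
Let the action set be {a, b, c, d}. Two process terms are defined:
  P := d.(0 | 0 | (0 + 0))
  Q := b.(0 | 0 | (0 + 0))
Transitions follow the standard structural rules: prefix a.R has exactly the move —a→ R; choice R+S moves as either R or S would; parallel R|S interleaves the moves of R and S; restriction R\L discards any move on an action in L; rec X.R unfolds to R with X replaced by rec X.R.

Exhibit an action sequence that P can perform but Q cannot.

d

Reachable graph of P (2 states):
  p0 = d.(0 | 0 | (0 + 0)) → —d→ p1
  p1 = 0 | 0 | (0 + 0) → (no moves)
Reachable graph of Q (2 states):
  q0 = b.(0 | 0 | (0 + 0)) → —b→ q1
  q1 = 0 | 0 | (0 + 0) → (no moves)
Trace ⟨d⟩ through P, begin at {p0}:
  step 1 (d): {p1}
  ✓ P
Trace ⟨d⟩ through Q, begin at {q0}:
  step 1 (d): ∅  — Q cannot continue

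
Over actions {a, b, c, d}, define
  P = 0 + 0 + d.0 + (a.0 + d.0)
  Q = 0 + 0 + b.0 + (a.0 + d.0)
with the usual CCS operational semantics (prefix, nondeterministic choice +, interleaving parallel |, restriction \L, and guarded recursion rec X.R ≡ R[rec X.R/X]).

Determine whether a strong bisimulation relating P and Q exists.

not bisimilar

P's transition system — 2 states:
  s0 = 0 + 0 + d.0 + (a.0 + d.0) has moves —a→ s1, —d→ s1
  s1 = 0 has moves (no moves)
Q's transition system — 2 states:
  t0 = 0 + 0 + b.0 + (a.0 + d.0) has moves —a→ t1, —b→ t1, —d→ t1
  t1 = 0 has moves (no moves)
Coarsest stable partition (strong bisimilarity classes):
  B0 = {s0}
  B1 = {s1, t1}
  B2 = {t0}
s0 ∈ B0, t0 ∈ B2 → different blocks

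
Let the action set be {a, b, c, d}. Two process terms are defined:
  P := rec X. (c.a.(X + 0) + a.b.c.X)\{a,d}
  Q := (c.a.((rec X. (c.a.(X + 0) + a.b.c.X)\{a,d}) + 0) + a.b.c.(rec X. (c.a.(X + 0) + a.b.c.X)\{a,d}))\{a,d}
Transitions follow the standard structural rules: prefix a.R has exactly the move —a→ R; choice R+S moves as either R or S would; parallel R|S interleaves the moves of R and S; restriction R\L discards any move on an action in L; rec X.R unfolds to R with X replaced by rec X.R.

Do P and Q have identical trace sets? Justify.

YES

Reachable graph of P (2 states):
  m0 = rec X. (c.a.(X + 0) + a.b.c.X)\{a,d} | —c→ m1
  m1 = (a.((rec X. (c.a.(X + 0) + a.b.c.X)\{a,d}) + 0))\{a,d} | deadlocked
Reachable graph of Q (2 states):
  n0 = (c.a.((rec X. (c.a.(X + 0) + a.b.c.X)\{a,d}) + 0) + a.b.c.(rec X. (c.a.(X + 0) + a.b.c.X)\{a,d}))\{a,d} | —c→ n1
  n1 = (a.((rec X. (c.a.(X + 0) + a.b.c.X)\{a,d}) + 0))\{a,d} | deadlocked
Bisimilarity quotient blocks:
  B0 = {m0, n0}
  B1 = {m1, n1}
m0 ∈ B0, n0 ∈ B0 → same block
Bisimilar ⇒ trace-equivalent.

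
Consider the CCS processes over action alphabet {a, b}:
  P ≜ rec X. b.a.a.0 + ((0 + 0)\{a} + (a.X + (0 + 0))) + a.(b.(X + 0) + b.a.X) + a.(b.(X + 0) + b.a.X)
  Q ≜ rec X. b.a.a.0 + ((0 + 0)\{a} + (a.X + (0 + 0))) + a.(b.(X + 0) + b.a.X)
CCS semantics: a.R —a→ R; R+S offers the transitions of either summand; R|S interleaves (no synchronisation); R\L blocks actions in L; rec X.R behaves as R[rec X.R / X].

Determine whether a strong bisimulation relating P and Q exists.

bisimilar

P's transition system — 7 states:
  p0 = rec X. b.a.a.0 + ((0 + 0)\{a} + (a.X + (0 + 0))) + a.(b.(X + 0) + b.a.X) + a.(b.(X + 0) + b.a.X) has moves -a-> p0, -a-> p1, -b-> p2
  p1 = b.((rec X. b.a.a.0 + ((0 + 0)\{a} + (a.X + (0 + 0))) + a.(b.(X + 0) + b.a.X) + a.(b.(X + 0) + b.a.X)) + 0) + b.a.(rec X. b.a.a.0 + ((0 + 0)\{a} + (a.X + (0 + 0))) + a.(b.(X + 0) + b.a.X) + a.(b.(X + 0) + b.a.X)) has moves -b-> p3, -b-> p4
  p2 = a.a.0 has moves -a-> p5
  p3 = (rec X. b.a.a.0 + ((0 + 0)\{a} + (a.X + (0 + 0))) + a.(b.(X + 0) + b.a.X) + a.(b.(X + 0) + b.a.X)) + 0 has moves -a-> p0, -a-> p1, -b-> p2
  p4 = a.(rec X. b.a.a.0 + ((0 + 0)\{a} + (a.X + (0 + 0))) + a.(b.(X + 0) + b.a.X) + a.(b.(X + 0) + b.a.X)) has moves -a-> p0
  p5 = a.0 has moves -a-> p6
  p6 = 0 has moves (no moves)
Q's transition system — 7 states:
  q0 = rec X. b.a.a.0 + ((0 + 0)\{a} + (a.X + (0 + 0))) + a.(b.(X + 0) + b.a.X) has moves -a-> q0, -a-> q1, -b-> q2
  q1 = b.((rec X. b.a.a.0 + ((0 + 0)\{a} + (a.X + (0 + 0))) + a.(b.(X + 0) + b.a.X)) + 0) + b.a.(rec X. b.a.a.0 + ((0 + 0)\{a} + (a.X + (0 + 0))) + a.(b.(X + 0) + b.a.X)) has moves -b-> q3, -b-> q4
  q2 = a.a.0 has moves -a-> q5
  q3 = (rec X. b.a.a.0 + ((0 + 0)\{a} + (a.X + (0 + 0))) + a.(b.(X + 0) + b.a.X)) + 0 has moves -a-> q0, -a-> q1, -b-> q2
  q4 = a.(rec X. b.a.a.0 + ((0 + 0)\{a} + (a.X + (0 + 0))) + a.(b.(X + 0) + b.a.X)) has moves -a-> q0
  q5 = a.0 has moves -a-> q6
  q6 = 0 has moves (no moves)
Partition-refinement fixed point:
  B0 = {p0, p3, q0, q3}
  B1 = {p1, q1}
  B2 = {p2, q2}
  B3 = {p5, q5}
  B4 = {p6, q6}
  B5 = {p4, q4}
p0 ∈ B0, q0 ∈ B0 → same block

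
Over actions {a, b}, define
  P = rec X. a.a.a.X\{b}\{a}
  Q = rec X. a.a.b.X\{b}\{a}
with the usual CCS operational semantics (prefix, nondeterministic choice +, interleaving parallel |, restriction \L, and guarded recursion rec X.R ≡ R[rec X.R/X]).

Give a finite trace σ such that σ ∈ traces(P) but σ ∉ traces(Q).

aaa

LTS(P): 4 reachable states
  s0 = rec X. a.a.a.X\{b}\{a} has moves -a-> s1
  s1 = a.a.(rec X. a.a.a.X\{b}\{a})\{b}\{a} has moves -a-> s2
  s2 = a.(rec X. a.a.a.X\{b}\{a})\{b}\{a} has moves -a-> s3
  s3 = (rec X. a.a.a.X\{b}\{a})\{b}\{a} has moves ·
LTS(Q): 4 reachable states
  t0 = rec X. a.a.b.X\{b}\{a} has moves -a-> t1
  t1 = a.b.(rec X. a.a.b.X\{b}\{a})\{b}\{a} has moves -a-> t2
  t2 = b.(rec X. a.a.b.X\{b}\{a})\{b}\{a} has moves -b-> t3
  t3 = (rec X. a.a.b.X\{b}\{a})\{b}\{a} has moves ·
Executing aaa from P (initial set {s0}):
  [1] a ⇒ {s1}
  [2] a ⇒ {s2}
  [3] a ⇒ {s3}
  — P admits the full trace.
Executing aaa from Q (initial set {t0}):
  [1] a ⇒ {t1}
  [2] a ⇒ {t2}
  [3] a ⇒ ∅ (Q stuck)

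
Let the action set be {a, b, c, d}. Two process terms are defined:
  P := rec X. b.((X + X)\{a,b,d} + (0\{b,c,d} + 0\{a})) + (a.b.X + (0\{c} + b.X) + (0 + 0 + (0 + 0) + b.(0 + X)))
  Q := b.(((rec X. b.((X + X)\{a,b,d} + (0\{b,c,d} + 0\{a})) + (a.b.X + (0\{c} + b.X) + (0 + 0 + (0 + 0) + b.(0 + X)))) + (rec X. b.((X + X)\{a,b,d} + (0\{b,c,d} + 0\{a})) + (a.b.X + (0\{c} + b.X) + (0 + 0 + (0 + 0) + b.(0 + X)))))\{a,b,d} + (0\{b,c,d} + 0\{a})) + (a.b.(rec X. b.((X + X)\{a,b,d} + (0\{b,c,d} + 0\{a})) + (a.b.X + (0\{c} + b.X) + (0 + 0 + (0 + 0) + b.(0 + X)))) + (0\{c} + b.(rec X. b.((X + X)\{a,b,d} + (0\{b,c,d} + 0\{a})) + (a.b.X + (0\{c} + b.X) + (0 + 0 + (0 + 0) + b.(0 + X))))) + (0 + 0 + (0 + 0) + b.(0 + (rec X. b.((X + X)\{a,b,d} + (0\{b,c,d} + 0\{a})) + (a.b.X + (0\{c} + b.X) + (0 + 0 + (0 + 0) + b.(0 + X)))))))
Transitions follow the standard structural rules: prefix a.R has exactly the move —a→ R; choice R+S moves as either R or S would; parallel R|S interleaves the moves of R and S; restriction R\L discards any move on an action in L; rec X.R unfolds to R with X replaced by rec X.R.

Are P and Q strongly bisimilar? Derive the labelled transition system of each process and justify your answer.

P ~ Q

Reachable graph of P (4 states):
  u0 = rec X. b.((X + X)\{a,b,d} + (0\{b,c,d} + 0\{a})) + (a.b.X + (0\{c} + b.X) + (0 + 0 + (0 + 0) + b.(0 + X))) has moves -a-> u1, -b-> u0, -b-> u2, -b-> u3
  u1 = b.(rec X. b.((X + X)\{a,b,d} + (0\{b,c,d} + 0\{a})) + (a.b.X + (0\{c} + b.X) + (0 + 0 + (0 + 0) + b.(0 + X)))) has moves -b-> u0
  u2 = ((rec X. b.((X + X)\{a,b,d} + (0\{b,c,d} + 0\{a})) + (a.b.X + (0\{c} + b.X) + (0 + 0 + (0 + 0) + b.(0 + X)))) + (rec X. b.((X + X)\{a,b,d} + (0\{b,c,d} + 0\{a})) + (a.b.X + (0\{c} + b.X) + (0 + 0 + (0 + 0) + b.(0 + X)))))\{a,b,d} + (0\{b,c,d} + 0\{a}) has moves stopped
  u3 = 0 + (rec X. b.((X + X)\{a,b,d} + (0\{b,c,d} + 0\{a})) + (a.b.X + (0\{c} + b.X) + (0 + 0 + (0 + 0) + b.(0 + X)))) has moves -a-> u1, -b-> u0, -b-> u2, -b-> u3
Reachable graph of Q (5 states):
  v0 = b.(((rec X. b.((X + X)\{a,b,d} + (0\{b,c,d} + 0\{a})) + (a.b.X + (0\{c} + b.X) + (0 + 0 + (0 + 0) + b.(0 + X)))) + (rec X. b.((X + X)\{a,b,d} + (0\{b,c,d} + 0\{a})) + (a.b.X + (0\{c} + b.X) + (0 + 0 + (0 + 0) + b.(0 + X)))))\{a,b,d} + (0\{b,c,d} + 0\{a})) + (a.b.(rec X. b.((X + X)\{a,b,d} + (0\{b,c,d} + 0\{a})) + (a.b.X + (0\{c} + b.X) + (0 + 0 + (0 + 0) + b.(0 + X)))) + (0\{c} + b.(rec X. b.((X + X)\{a,b,d} + (0\{b,c,d} + 0\{a})) + (a.b.X + (0\{c} + b.X) + (0 + 0 + (0 + 0) + b.(0 + X))))) + (0 + 0 + (0 + 0) + b.(0 + (rec X. b.((X + X)\{a,b,d} + (0\{b,c,d} + 0\{a})) + (a.b.X + (0\{c} + b.X) + (0 + 0 + (0 + 0) + b.(0 + X))))))) has moves -a-> v1, -b-> v2, -b-> v3, -b-> v4
  v1 = b.(rec X. b.((X + X)\{a,b,d} + (0\{b,c,d} + 0\{a})) + (a.b.X + (0\{c} + b.X) + (0 + 0 + (0 + 0) + b.(0 + X)))) has moves -b-> v4
  v2 = ((rec X. b.((X + X)\{a,b,d} + (0\{b,c,d} + 0\{a})) + (a.b.X + (0\{c} + b.X) + (0 + 0 + (0 + 0) + b.(0 + X)))) + (rec X. b.((X + X)\{a,b,d} + (0\{b,c,d} + 0\{a})) + (a.b.X + (0\{c} + b.X) + (0 + 0 + (0 + 0) + b.(0 + X)))))\{a,b,d} + (0\{b,c,d} + 0\{a}) has moves stopped
  v3 = 0 + (rec X. b.((X + X)\{a,b,d} + (0\{b,c,d} + 0\{a})) + (a.b.X + (0\{c} + b.X) + (0 + 0 + (0 + 0) + b.(0 + X)))) has moves -a-> v1, -b-> v2, -b-> v3, -b-> v4
  v4 = rec X. b.((X + X)\{a,b,d} + (0\{b,c,d} + 0\{a})) + (a.b.X + (0\{c} + b.X) + (0 + 0 + (0 + 0) + b.(0 + X))) has moves -a-> v1, -b-> v2, -b-> v3, -b-> v4
Partition-refinement fixed point:
  B0 = {u0, u3, v0, v3, v4}
  B1 = {u1, v1}
  B2 = {u2, v2}
u0 ∈ B0, v0 ∈ B0 → same block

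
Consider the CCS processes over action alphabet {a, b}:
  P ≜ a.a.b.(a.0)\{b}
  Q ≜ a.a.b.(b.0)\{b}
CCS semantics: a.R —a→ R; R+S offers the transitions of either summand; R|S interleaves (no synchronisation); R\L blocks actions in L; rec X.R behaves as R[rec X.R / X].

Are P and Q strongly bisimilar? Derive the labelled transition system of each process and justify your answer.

Reachable graph of P (5 states):
  m0 = a.a.b.(a.0)\{b} | --a--▸ m1
  m1 = a.b.(a.0)\{b} | --a--▸ m2
  m2 = b.(a.0)\{b} | --b--▸ m3
  m3 = (a.0)\{b} | --a--▸ m4
  m4 = 0\{b} | (no moves)
Reachable graph of Q (4 states):
  n0 = a.a.b.(b.0)\{b} | --a--▸ n1
  n1 = a.b.(b.0)\{b} | --a--▸ n2
  n2 = b.(b.0)\{b} | --b--▸ n3
  n3 = (b.0)\{b} | (no moves)
Bisimilarity quotient blocks:
  B0 = {m0}
  B1 = {m1}
  B2 = {m2}
  B3 = {m3}
  B4 = {m4, n3}
  B5 = {n0}
  B6 = {n1}
  B7 = {n2}
m0 ∈ B0, n0 ∈ B5 → different blocks

NO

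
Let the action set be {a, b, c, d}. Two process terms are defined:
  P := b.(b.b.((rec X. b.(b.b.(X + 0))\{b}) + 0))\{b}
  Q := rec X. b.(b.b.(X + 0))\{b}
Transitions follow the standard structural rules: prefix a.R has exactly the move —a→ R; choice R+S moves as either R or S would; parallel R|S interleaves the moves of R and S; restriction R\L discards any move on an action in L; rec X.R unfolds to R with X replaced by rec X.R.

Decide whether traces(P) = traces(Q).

traces(P) = traces(Q)

LTS(P): 2 reachable states
  s0 = b.(b.b.((rec X. b.(b.b.(X + 0))\{b}) + 0))\{b} :: —b→ s1
  s1 = (b.b.((rec X. b.(b.b.(X + 0))\{b}) + 0))\{b} :: ·
LTS(Q): 2 reachable states
  t0 = rec X. b.(b.b.(X + 0))\{b} :: —b→ t1
  t1 = (b.b.((rec X. b.(b.b.(X + 0))\{b}) + 0))\{b} :: ·
Coarsest stable partition (strong bisimilarity classes):
  B0 = {s0, t0}
  B1 = {s1, t1}
s0 ∈ B0, t0 ∈ B0 → same block
Bisimilar ⇒ trace-equivalent.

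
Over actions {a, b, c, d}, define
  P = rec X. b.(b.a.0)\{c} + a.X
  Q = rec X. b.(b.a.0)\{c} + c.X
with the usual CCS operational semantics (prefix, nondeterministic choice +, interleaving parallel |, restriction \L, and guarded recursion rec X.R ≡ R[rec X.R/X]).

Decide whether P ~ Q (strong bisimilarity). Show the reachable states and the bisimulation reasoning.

P ≁ Q

Reachable graph of P (4 states):
  m0 = rec X. b.(b.a.0)\{c} + a.X → —a→ m0, —b→ m1
  m1 = (b.a.0)\{c} → —b→ m2
  m2 = (a.0)\{c} → —a→ m3
  m3 = 0\{c} → ·
Reachable graph of Q (4 states):
  n0 = rec X. b.(b.a.0)\{c} + c.X → —b→ n1, —c→ n0
  n1 = (b.a.0)\{c} → —b→ n2
  n2 = (a.0)\{c} → —a→ n3
  n3 = 0\{c} → ·
Bisimilarity quotient blocks:
  B0 = {m0}
  B1 = {m1, n1}
  B2 = {m2, n2}
  B3 = {m3, n3}
  B4 = {n0}
m0 ∈ B0, n0 ∈ B4 → different blocks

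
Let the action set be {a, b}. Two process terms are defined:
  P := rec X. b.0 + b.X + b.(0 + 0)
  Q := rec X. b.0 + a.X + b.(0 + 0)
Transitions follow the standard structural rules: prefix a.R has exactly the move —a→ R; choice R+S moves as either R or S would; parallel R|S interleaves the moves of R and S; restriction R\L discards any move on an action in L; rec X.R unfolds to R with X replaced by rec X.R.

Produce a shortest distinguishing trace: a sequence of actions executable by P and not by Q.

LTS(P): 3 reachable states
  p0 = rec X. b.0 + b.X + b.(0 + 0) ⊢ —b→ p0, —b→ p1, —b→ p2
  p1 = 0 ⊢ (no moves)
  p2 = 0 + 0 ⊢ (no moves)
LTS(Q): 3 reachable states
  q0 = rec X. b.0 + a.X + b.(0 + 0) ⊢ —a→ q0, —b→ q1, —b→ q2
  q1 = 0 ⊢ (no moves)
  q2 = 0 + 0 ⊢ (no moves)
Executing bb from P (initial set {p0}):
  step 1 (b): {p0, p1, p2}
  step 2 (b): {p0, p1, p2}
  — P admits the full trace.
Executing bb from Q (initial set {q0}):
  step 1 (b): {q1, q2}
  step 2 (b): ∅ (Q stuck)

bb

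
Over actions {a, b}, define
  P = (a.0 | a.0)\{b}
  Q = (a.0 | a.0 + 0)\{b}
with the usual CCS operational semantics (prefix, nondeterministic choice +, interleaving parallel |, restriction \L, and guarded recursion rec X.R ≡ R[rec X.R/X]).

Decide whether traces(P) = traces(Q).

trace-equivalent

LTS(P): 4 reachable states
  u0 = (a.0 | a.0)\{b} → -a-> u1, -a-> u2
  u1 = (0 | a.0)\{b} → -a-> u3
  u2 = (a.0 | 0)\{b} → -a-> u3
  u3 = (0 | 0)\{b} → stopped
LTS(Q): 4 reachable states
  v0 = (a.0 | a.0 + 0)\{b} → -a-> v1, -a-> v2
  v1 = (0 | a.0)\{b} → -a-> v3
  v2 = (a.0 | 0)\{b} → -a-> v3
  v3 = (0 | 0)\{b} → stopped
Coarsest stable partition (strong bisimilarity classes):
  B0 = {u0, v0}
  B1 = {u1, u2, v1, v2}
  B2 = {u3, v3}
u0 ∈ B0, v0 ∈ B0 → same block
Bisimilar ⇒ trace-equivalent.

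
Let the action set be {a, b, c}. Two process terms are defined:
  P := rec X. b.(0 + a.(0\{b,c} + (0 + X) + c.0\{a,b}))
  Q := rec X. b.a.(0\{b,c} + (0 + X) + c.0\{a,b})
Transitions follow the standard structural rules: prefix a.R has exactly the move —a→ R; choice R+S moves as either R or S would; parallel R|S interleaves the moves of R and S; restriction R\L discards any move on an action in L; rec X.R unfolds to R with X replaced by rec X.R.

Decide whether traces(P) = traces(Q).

traces(P) = traces(Q)

P's transition system — 4 states:
  s0 = rec X. b.(0 + a.(0\{b,c} + (0 + X) + c.0\{a,b})) | -b-> s1
  s1 = 0 + a.(0\{b,c} + (0 + (rec X. b.(0 + a.(0\{b,c} + (0 + X) + c.0\{a,b})))) + c.0\{a,b}) | -a-> s2
  s2 = 0\{b,c} + (0 + (rec X. b.(0 + a.(0\{b,c} + (0 + X) + c.0\{a,b})))) + c.0\{a,b} | -b-> s1, -c-> s3
  s3 = 0\{a,b} | ∅
Q's transition system — 4 states:
  t0 = rec X. b.a.(0\{b,c} + (0 + X) + c.0\{a,b}) | -b-> t1
  t1 = a.(0\{b,c} + (0 + (rec X. b.a.(0\{b,c} + (0 + X) + c.0\{a,b}))) + c.0\{a,b}) | -a-> t2
  t2 = 0\{b,c} + (0 + (rec X. b.a.(0\{b,c} + (0 + X) + c.0\{a,b}))) + c.0\{a,b} | -b-> t1, -c-> t3
  t3 = 0\{a,b} | ∅
Coarsest stable partition (strong bisimilarity classes):
  B0 = {s0, t0}
  B1 = {s1, t1}
  B2 = {s2, t2}
  B3 = {s3, t3}
s0 ∈ B0, t0 ∈ B0 → same block
Bisimilar ⇒ trace-equivalent.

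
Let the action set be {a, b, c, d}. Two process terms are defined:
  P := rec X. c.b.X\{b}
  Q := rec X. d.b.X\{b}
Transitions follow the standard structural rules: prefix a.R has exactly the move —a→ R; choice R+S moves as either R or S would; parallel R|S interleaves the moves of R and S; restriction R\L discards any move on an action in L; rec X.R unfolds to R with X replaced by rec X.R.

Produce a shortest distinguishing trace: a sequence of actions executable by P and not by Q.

P's transition system — 4 states:
  m0 = rec X. c.b.X\{b} has moves ··c··> m1
  m1 = b.(rec X. c.b.X\{b})\{b} has moves ··b··> m2
  m2 = (rec X. c.b.X\{b})\{b} has moves ··c··> m3
  m3 = (b.(rec X. c.b.X\{b})\{b})\{b} has moves deadlocked
Q's transition system — 4 states:
  n0 = rec X. d.b.X\{b} has moves ··d··> n1
  n1 = b.(rec X. d.b.X\{b})\{b} has moves ··b··> n2
  n2 = (rec X. d.b.X\{b})\{b} has moves ··d··> n3
  n3 = (b.(rec X. d.b.X\{b})\{b})\{b} has moves deadlocked
Run σ = ⟨c⟩ on P: start {m0}
  after c @ step 1: {m1}
  — P admits the full trace.
Run σ = ⟨c⟩ on Q: start {n0}
  after c @ step 1: no successor for Q

c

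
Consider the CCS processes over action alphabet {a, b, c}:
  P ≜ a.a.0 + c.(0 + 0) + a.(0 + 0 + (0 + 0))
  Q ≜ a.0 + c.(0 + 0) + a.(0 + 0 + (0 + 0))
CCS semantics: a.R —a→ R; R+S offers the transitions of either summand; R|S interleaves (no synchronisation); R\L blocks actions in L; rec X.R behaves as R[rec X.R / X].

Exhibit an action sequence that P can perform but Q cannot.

Reachable graph of P (5 states):
  u0 = a.a.0 + c.(0 + 0) + a.(0 + 0 + (0 + 0)) :: ··a··> u1, ··a··> u2, ··c··> u3
  u1 = 0 + 0 + (0 + 0) :: deadlocked
  u2 = a.0 :: ··a··> u4
  u3 = 0 + 0 :: deadlocked
  u4 = 0 :: deadlocked
Reachable graph of Q (4 states):
  v0 = a.0 + c.(0 + 0) + a.(0 + 0 + (0 + 0)) :: ··a··> v1, ··a··> v2, ··c··> v3
  v1 = 0 :: deadlocked
  v2 = 0 + 0 + (0 + 0) :: deadlocked
  v3 = 0 + 0 :: deadlocked
Executing aa from P (initial set {u0}):
  step 1 (a): {u1, u2}
  step 2 (a): {u4}
  ✓ P
Executing aa from Q (initial set {v0}):
  step 1 (a): {v1, v2}
  step 2 (a): ∅  — Q cannot continue

aa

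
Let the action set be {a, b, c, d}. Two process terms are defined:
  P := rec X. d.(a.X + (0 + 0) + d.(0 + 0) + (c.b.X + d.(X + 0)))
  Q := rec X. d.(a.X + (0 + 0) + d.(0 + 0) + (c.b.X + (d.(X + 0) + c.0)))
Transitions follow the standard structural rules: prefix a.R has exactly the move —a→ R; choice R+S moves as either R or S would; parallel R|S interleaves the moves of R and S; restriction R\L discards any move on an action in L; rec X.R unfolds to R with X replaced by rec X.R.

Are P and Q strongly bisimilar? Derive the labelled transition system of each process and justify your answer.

P ≁ Q

P's transition system — 5 states:
  s0 = rec X. d.(a.X + (0 + 0) + d.(0 + 0) + (c.b.X + d.(X + 0))) has moves --d--▸ s1
  s1 = a.(rec X. d.(a.X + (0 + 0) + d.(0 + 0) + (c.b.X + d.(X + 0)))) + (0 + 0) + d.(0 + 0) + (c.b.(rec X. d.(a.X + (0 + 0) + d.(0 + 0) + (c.b.X + d.(X + 0)))) + d.((rec X. d.(a.X + (0 + 0) + d.(0 + 0) + (c.b.X + d.(X + 0)))) + 0)) has moves --a--▸ s0, --c--▸ s2, --d--▸ s3, --d--▸ s4
  s2 = b.(rec X. d.(a.X + (0 + 0) + d.(0 + 0) + (c.b.X + d.(X + 0)))) has moves --b--▸ s0
  s3 = (rec X. d.(a.X + (0 + 0) + d.(0 + 0) + (c.b.X + d.(X + 0)))) + 0 has moves --d--▸ s1
  s4 = 0 + 0 has moves ·
Q's transition system — 6 states:
  t0 = rec X. d.(a.X + (0 + 0) + d.(0 + 0) + (c.b.X + (d.(X + 0) + c.0))) has moves --d--▸ t1
  t1 = a.(rec X. d.(a.X + (0 + 0) + d.(0 + 0) + (c.b.X + (d.(X + 0) + c.0)))) + (0 + 0) + d.(0 + 0) + (c.b.(rec X. d.(a.X + (0 + 0) + d.(0 + 0) + (c.b.X + (d.(X + 0) + c.0)))) + (d.((rec X. d.(a.X + (0 + 0) + d.(0 + 0) + (c.b.X + (d.(X + 0) + c.0)))) + 0) + c.0)) has moves --a--▸ t0, --c--▸ t2, --c--▸ t3, --d--▸ t4, --d--▸ t5
  t2 = 0 has moves ·
  t3 = b.(rec X. d.(a.X + (0 + 0) + d.(0 + 0) + (c.b.X + (d.(X + 0) + c.0)))) has moves --b--▸ t0
  t4 = (rec X. d.(a.X + (0 + 0) + d.(0 + 0) + (c.b.X + (d.(X + 0) + c.0)))) + 0 has moves --d--▸ t1
  t5 = 0 + 0 has moves ·
Partition-refinement fixed point:
  B0 = {s0, s3}
  B1 = {s1}
  B2 = {s4, t2, t5}
  B3 = {s2}
  B4 = {t0, t4}
  B5 = {t1}
  B6 = {t3}
s0 ∈ B0, t0 ∈ B4 → different blocks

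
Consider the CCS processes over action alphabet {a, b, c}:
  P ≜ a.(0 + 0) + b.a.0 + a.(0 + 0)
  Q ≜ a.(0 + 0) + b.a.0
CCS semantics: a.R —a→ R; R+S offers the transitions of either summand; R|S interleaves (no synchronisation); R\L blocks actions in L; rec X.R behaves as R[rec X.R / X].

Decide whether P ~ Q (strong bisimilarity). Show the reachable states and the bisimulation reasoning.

P's transition system — 4 states:
  m0 = a.(0 + 0) + b.a.0 + a.(0 + 0) ⊢ ··a··> m1, ··b··> m2
  m1 = 0 + 0 ⊢ ·
  m2 = a.0 ⊢ ··a··> m3
  m3 = 0 ⊢ ·
Q's transition system — 4 states:
  n0 = a.(0 + 0) + b.a.0 ⊢ ··a··> n1, ··b··> n2
  n1 = 0 + 0 ⊢ ·
  n2 = a.0 ⊢ ··a··> n3
  n3 = 0 ⊢ ·
Partition-refinement fixed point:
  B0 = {m0, n0}
  B1 = {m1, m3, n1, n3}
  B2 = {m2, n2}
m0 ∈ B0, n0 ∈ B0 → same block

YES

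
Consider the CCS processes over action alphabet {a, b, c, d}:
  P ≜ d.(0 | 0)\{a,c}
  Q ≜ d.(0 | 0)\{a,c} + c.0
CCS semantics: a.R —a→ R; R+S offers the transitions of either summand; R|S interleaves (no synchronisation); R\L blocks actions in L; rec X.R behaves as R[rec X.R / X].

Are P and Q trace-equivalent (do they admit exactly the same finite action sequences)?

trace-distinct — witness ⟨c⟩

LTS(P): 2 reachable states
  u0 = d.(0 | 0)\{a,c} has moves --d--▸ u1
  u1 = (0 | 0)\{a,c} has moves (no moves)
LTS(Q): 3 reachable states
  v0 = d.(0 | 0)\{a,c} + c.0 has moves --c--▸ v1, --d--▸ v2
  v1 = 0 has moves (no moves)
  v2 = (0 | 0)\{a,c} has moves (no moves)
Executing c from Q (initial set {v0}):
  [1] c ⇒ {v1}
  — Q admits the full trace.
Executing c from P (initial set {u0}):
  [1] c ⇒ ∅ (P stuck)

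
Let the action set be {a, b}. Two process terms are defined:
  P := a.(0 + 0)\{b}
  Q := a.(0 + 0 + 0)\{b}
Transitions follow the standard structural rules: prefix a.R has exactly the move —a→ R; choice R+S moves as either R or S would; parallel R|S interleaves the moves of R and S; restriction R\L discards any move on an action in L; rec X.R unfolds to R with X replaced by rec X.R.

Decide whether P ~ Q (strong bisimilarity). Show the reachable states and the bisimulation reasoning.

Reachable graph of P (2 states):
  p0 = a.(0 + 0)\{b} | --a--▸ p1
  p1 = (0 + 0)\{b} | (no moves)
Reachable graph of Q (2 states):
  q0 = a.(0 + 0 + 0)\{b} | --a--▸ q1
  q1 = (0 + 0 + 0)\{b} | (no moves)
Bisimilarity quotient blocks:
  B0 = {p0, q0}
  B1 = {p1, q1}
p0 ∈ B0, q0 ∈ B0 → same block

bisimilar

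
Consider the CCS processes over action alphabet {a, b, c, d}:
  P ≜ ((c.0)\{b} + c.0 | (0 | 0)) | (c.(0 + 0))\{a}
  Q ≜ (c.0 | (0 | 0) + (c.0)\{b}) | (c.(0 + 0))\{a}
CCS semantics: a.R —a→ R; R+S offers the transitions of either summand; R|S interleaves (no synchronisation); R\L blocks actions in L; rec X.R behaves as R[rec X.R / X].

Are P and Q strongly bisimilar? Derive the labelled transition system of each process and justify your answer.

P ~ Q

P's transition system — 6 states:
  u0 = ((c.0)\{b} + c.0 | (0 | 0)) | (c.(0 + 0))\{a} → --c--▸ u1, --c--▸ u2, --c--▸ u3
  u1 = ((c.0)\{b} + c.0 | (0 | 0)) | (0 + 0)\{a} → --c--▸ u4, --c--▸ u5
  u2 = 0 | (0 | 0) | (c.(0 + 0))\{a} → --c--▸ u4
  u3 = 0\{b} | (c.(0 + 0))\{a} → --c--▸ u5
  u4 = 0 | (0 | 0) | (0 + 0)\{a} → (no moves)
  u5 = 0\{b} | (0 + 0)\{a} → (no moves)
Q's transition system — 6 states:
  v0 = (c.0 | (0 | 0) + (c.0)\{b}) | (c.(0 + 0))\{a} → --c--▸ v1, --c--▸ v2, --c--▸ v3
  v1 = (c.0 | (0 | 0) + (c.0)\{b}) | (0 + 0)\{a} → --c--▸ v4, --c--▸ v5
  v2 = 0 | (0 | 0) | (c.(0 + 0))\{a} → --c--▸ v4
  v3 = 0\{b} | (c.(0 + 0))\{a} → --c--▸ v5
  v4 = 0 | (0 | 0) | (0 + 0)\{a} → (no moves)
  v5 = 0\{b} | (0 + 0)\{a} → (no moves)
Coarsest stable partition (strong bisimilarity classes):
  B0 = {u0, v0}
  B1 = {u1, u2, u3, v1, v2, v3}
  B2 = {u4, u5, v4, v5}
u0 ∈ B0, v0 ∈ B0 → same block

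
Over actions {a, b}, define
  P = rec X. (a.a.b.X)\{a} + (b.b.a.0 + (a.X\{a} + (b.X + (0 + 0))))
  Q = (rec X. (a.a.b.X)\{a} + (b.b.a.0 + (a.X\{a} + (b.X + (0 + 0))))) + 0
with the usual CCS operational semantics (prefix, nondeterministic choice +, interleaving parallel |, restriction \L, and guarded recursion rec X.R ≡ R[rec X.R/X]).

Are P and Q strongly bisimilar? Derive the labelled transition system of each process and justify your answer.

bisimilar

LTS(P): 7 reachable states
  u0 = rec X. (a.a.b.X)\{a} + (b.b.a.0 + (a.X\{a} + (b.X + (0 + 0)))) → -a-> u1, -b-> u0, -b-> u2
  u1 = (rec X. (a.a.b.X)\{a} + (b.b.a.0 + (a.X\{a} + (b.X + (0 + 0)))))\{a} → -b-> u1, -b-> u3
  u2 = b.a.0 → -b-> u4
  u3 = (b.a.0)\{a} → -b-> u5
  u4 = a.0 → -a-> u6
  u5 = (a.0)\{a} → ·
  u6 = 0 → ·
LTS(Q): 8 reachable states
  v0 = (rec X. (a.a.b.X)\{a} + (b.b.a.0 + (a.X\{a} + (b.X + (0 + 0))))) + 0 → -a-> v1, -b-> v2, -b-> v3
  v1 = (rec X. (a.a.b.X)\{a} + (b.b.a.0 + (a.X\{a} + (b.X + (0 + 0)))))\{a} → -b-> v1, -b-> v4
  v2 = b.a.0 → -b-> v5
  v3 = rec X. (a.a.b.X)\{a} + (b.b.a.0 + (a.X\{a} + (b.X + (0 + 0)))) → -a-> v1, -b-> v2, -b-> v3
  v4 = (b.a.0)\{a} → -b-> v6
  v5 = a.0 → -a-> v7
  v6 = (a.0)\{a} → ·
  v7 = 0 → ·
Coarsest stable partition (strong bisimilarity classes):
  B0 = {u0, v0, v3}
  B1 = {u2, v2}
  B2 = {u4, v5}
  B3 = {u5, u6, v6, v7}
  B4 = {u1, v1}
  B5 = {u3, v4}
u0 ∈ B0, v0 ∈ B0 → same block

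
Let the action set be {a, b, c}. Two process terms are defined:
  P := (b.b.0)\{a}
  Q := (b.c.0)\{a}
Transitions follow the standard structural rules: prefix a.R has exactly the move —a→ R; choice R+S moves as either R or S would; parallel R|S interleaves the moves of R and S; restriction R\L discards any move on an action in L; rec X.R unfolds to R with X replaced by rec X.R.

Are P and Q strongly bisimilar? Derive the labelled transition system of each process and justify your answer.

Reachable graph of P (3 states):
  s0 = (b.b.0)\{a} → --b--▸ s1
  s1 = (b.0)\{a} → --b--▸ s2
  s2 = 0\{a} → ·
Reachable graph of Q (3 states):
  t0 = (b.c.0)\{a} → --b--▸ t1
  t1 = (c.0)\{a} → --c--▸ t2
  t2 = 0\{a} → ·
Bisimilarity quotient blocks:
  B0 = {s0}
  B1 = {s1}
  B2 = {s2, t2}
  B3 = {t0}
  B4 = {t1}
s0 ∈ B0, t0 ∈ B3 → different blocks

not bisimilar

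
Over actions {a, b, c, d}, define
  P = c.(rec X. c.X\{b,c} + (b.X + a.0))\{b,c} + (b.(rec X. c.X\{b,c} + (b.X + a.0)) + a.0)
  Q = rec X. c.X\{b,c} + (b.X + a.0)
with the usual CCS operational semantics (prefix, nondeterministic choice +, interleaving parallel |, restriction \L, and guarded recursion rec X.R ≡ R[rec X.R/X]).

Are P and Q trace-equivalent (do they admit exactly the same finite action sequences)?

LTS(P): 5 reachable states
  s0 = c.(rec X. c.X\{b,c} + (b.X + a.0))\{b,c} + (b.(rec X. c.X\{b,c} + (b.X + a.0)) + a.0) ⊢ —a→ s1, —b→ s2, —c→ s3
  s1 = 0 ⊢ deadlocked
  s2 = rec X. c.X\{b,c} + (b.X + a.0) ⊢ —a→ s1, —b→ s2, —c→ s3
  s3 = (rec X. c.X\{b,c} + (b.X + a.0))\{b,c} ⊢ —a→ s4
  s4 = 0\{b,c} ⊢ deadlocked
LTS(Q): 4 reachable states
  t0 = rec X. c.X\{b,c} + (b.X + a.0) ⊢ —a→ t1, —b→ t0, —c→ t2
  t1 = 0 ⊢ deadlocked
  t2 = (rec X. c.X\{b,c} + (b.X + a.0))\{b,c} ⊢ —a→ t3
  t3 = 0\{b,c} ⊢ deadlocked
Partition-refinement fixed point:
  B0 = {s0, s2, t0}
  B1 = {s1, s4, t1, t3}
  B2 = {s3, t2}
s0 ∈ B0, t0 ∈ B0 → same block
Bisimilar ⇒ trace-equivalent.

trace-equivalent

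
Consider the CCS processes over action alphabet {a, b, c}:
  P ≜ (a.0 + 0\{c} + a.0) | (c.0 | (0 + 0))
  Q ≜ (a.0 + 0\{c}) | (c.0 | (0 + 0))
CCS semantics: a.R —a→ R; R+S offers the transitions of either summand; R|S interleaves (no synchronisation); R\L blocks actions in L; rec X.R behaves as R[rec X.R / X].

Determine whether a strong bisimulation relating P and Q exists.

YES

P's transition system — 4 states:
  m0 = (a.0 + 0\{c} + a.0) | (c.0 | (0 + 0)) | --a--▸ m1, --c--▸ m2
  m1 = 0 | (c.0 | (0 + 0)) | --c--▸ m3
  m2 = (a.0 + 0\{c} + a.0) | (0 | (0 + 0)) | --a--▸ m3
  m3 = 0 | (0 | (0 + 0)) | deadlocked
Q's transition system — 4 states:
  n0 = (a.0 + 0\{c}) | (c.0 | (0 + 0)) | --a--▸ n1, --c--▸ n2
  n1 = 0 | (c.0 | (0 + 0)) | --c--▸ n3
  n2 = (a.0 + 0\{c}) | (0 | (0 + 0)) | --a--▸ n3
  n3 = 0 | (0 | (0 + 0)) | deadlocked
Partition-refinement fixed point:
  B0 = {m0, n0}
  B1 = {m2, n2}
  B2 = {m3, n3}
  B3 = {m1, n1}
m0 ∈ B0, n0 ∈ B0 → same block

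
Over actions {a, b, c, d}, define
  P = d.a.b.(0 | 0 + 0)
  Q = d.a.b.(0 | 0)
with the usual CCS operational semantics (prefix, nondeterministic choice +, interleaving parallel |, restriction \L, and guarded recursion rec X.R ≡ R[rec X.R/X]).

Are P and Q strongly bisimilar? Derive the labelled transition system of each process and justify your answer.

Reachable graph of P (4 states):
  p0 = d.a.b.(0 | 0 + 0) has moves —d→ p1
  p1 = a.b.(0 | 0 + 0) has moves —a→ p2
  p2 = b.(0 | 0 + 0) has moves —b→ p3
  p3 = 0 | 0 + 0 has moves ∅
Reachable graph of Q (4 states):
  q0 = d.a.b.(0 | 0) has moves —d→ q1
  q1 = a.b.(0 | 0) has moves —a→ q2
  q2 = b.(0 | 0) has moves —b→ q3
  q3 = 0 | 0 has moves ∅
Bisimilarity quotient blocks:
  B0 = {p0, q0}
  B1 = {p1, q1}
  B2 = {p2, q2}
  B3 = {p3, q3}
p0 ∈ B0, q0 ∈ B0 → same block

YES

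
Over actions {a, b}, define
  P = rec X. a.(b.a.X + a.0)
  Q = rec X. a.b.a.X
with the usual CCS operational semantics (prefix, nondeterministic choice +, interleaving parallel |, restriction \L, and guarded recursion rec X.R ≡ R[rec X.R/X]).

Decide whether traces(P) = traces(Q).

trace-distinct — witness ⟨aa⟩

P's transition system — 4 states:
  s0 = rec X. a.(b.a.X + a.0) has moves ··a··> s1
  s1 = b.a.(rec X. a.(b.a.X + a.0)) + a.0 has moves ··a··> s2, ··b··> s3
  s2 = 0 has moves stopped
  s3 = a.(rec X. a.(b.a.X + a.0)) has moves ··a··> s0
Q's transition system — 3 states:
  t0 = rec X. a.b.a.X has moves ··a··> t1
  t1 = b.a.(rec X. a.b.a.X) has moves ··b··> t2
  t2 = a.(rec X. a.b.a.X) has moves ··a··> t0
Executing aa from P (initial set {s0}):
  step 1 (a): {s1}
  step 2 (a): {s2}
  ✓ P
Executing aa from Q (initial set {t0}):
  step 1 (a): {t1}
  step 2 (a): no successor for Q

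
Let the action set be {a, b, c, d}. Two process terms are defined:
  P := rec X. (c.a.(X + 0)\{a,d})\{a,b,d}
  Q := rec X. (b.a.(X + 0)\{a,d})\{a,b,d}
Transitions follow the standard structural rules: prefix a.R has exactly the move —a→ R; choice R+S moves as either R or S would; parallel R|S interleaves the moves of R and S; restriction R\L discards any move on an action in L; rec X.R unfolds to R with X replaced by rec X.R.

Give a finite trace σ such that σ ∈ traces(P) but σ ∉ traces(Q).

LTS(P): 2 reachable states
  p0 = rec X. (c.a.(X + 0)\{a,d})\{a,b,d} | —c→ p1
  p1 = (a.((rec X. (c.a.(X + 0)\{a,d})\{a,b,d}) + 0)\{a,d})\{a,b,d} | (no moves)
LTS(Q): 1 reachable states
  q0 = rec X. (b.a.(X + 0)\{a,d})\{a,b,d} | (no moves)
Trace ⟨c⟩ through P, begin at {p0}:
  step 1 (c): {p1}
  ✓ P
Trace ⟨c⟩ through Q, begin at {q0}:
  step 1 (c): ∅  — Q cannot continue

c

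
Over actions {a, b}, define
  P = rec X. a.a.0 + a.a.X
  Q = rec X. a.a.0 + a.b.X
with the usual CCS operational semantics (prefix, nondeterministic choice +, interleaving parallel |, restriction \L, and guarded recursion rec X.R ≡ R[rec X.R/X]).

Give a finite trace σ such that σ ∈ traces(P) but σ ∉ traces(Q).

aaa

LTS(P): 4 reachable states
  u0 = rec X. a.a.0 + a.a.X ⊢ ··a··> u1, ··a··> u2
  u1 = a.(rec X. a.a.0 + a.a.X) ⊢ ··a··> u0
  u2 = a.0 ⊢ ··a··> u3
  u3 = 0 ⊢ deadlocked
LTS(Q): 4 reachable states
  v0 = rec X. a.a.0 + a.b.X ⊢ ··a··> v1, ··a··> v2
  v1 = a.0 ⊢ ··a··> v3
  v2 = b.(rec X. a.a.0 + a.b.X) ⊢ ··b··> v0
  v3 = 0 ⊢ deadlocked
Executing aaa from P (initial set {u0}):
  after a @ step 1: {u1, u2}
  after a @ step 2: {u0, u3}
  after a @ step 3: {u1, u2}
  P completes σ.
Executing aaa from Q (initial set {v0}):
  after a @ step 1: {v1, v2}
  after a @ step 2: {v3}
  after a @ step 3: ∅ (Q stuck)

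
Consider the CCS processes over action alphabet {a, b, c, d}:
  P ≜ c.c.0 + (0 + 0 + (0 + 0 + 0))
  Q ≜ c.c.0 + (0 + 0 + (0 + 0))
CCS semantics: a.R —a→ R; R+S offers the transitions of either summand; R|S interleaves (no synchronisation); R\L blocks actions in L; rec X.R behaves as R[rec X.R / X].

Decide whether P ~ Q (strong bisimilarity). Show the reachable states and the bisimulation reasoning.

LTS(P): 3 reachable states
  m0 = c.c.0 + (0 + 0 + (0 + 0 + 0)) ⊢ -c-> m1
  m1 = c.0 ⊢ -c-> m2
  m2 = 0 ⊢ (no moves)
LTS(Q): 3 reachable states
  n0 = c.c.0 + (0 + 0 + (0 + 0)) ⊢ -c-> n1
  n1 = c.0 ⊢ -c-> n2
  n2 = 0 ⊢ (no moves)
Partition-refinement fixed point:
  B0 = {m0, n0}
  B1 = {m1, n1}
  B2 = {m2, n2}
m0 ∈ B0, n0 ∈ B0 → same block

P ~ Q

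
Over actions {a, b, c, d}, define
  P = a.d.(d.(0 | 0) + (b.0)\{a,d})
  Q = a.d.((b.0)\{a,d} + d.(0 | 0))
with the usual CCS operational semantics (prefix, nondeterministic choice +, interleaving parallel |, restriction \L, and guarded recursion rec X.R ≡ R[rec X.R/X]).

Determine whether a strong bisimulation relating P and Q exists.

YES

LTS(P): 5 reachable states
  u0 = a.d.(d.(0 | 0) + (b.0)\{a,d}) ⊢ --a--▸ u1
  u1 = d.(d.(0 | 0) + (b.0)\{a,d}) ⊢ --d--▸ u2
  u2 = d.(0 | 0) + (b.0)\{a,d} ⊢ --b--▸ u3, --d--▸ u4
  u3 = 0\{a,d} ⊢ ∅
  u4 = 0 | 0 ⊢ ∅
LTS(Q): 5 reachable states
  v0 = a.d.((b.0)\{a,d} + d.(0 | 0)) ⊢ --a--▸ v1
  v1 = d.((b.0)\{a,d} + d.(0 | 0)) ⊢ --d--▸ v2
  v2 = (b.0)\{a,d} + d.(0 | 0) ⊢ --b--▸ v3, --d--▸ v4
  v3 = 0\{a,d} ⊢ ∅
  v4 = 0 | 0 ⊢ ∅
Coarsest stable partition (strong bisimilarity classes):
  B0 = {u0, v0}
  B1 = {u1, v1}
  B2 = {u2, v2}
  B3 = {u3, u4, v3, v4}
u0 ∈ B0, v0 ∈ B0 → same block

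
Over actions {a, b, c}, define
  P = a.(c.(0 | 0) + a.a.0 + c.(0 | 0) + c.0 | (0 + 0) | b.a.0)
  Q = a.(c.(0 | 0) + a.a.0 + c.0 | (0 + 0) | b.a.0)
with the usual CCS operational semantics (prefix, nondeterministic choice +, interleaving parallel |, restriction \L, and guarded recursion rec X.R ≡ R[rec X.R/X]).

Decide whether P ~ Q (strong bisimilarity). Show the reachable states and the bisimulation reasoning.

Reachable graph of P (10 states):
  p0 = a.(c.(0 | 0) + a.a.0 + c.(0 | 0) + c.0 | (0 + 0) | b.a.0) :: =a=> p1
  p1 = c.(0 | 0) + a.a.0 + c.(0 | 0) + c.0 | (0 + 0) | b.a.0 :: =a=> p2, =b=> p3, =c=> p4, =c=> p5
  p2 = a.0 :: =a=> p6
  p3 = c.0 | (0 + 0) | a.0 :: =a=> p7, =c=> p8
  p4 = 0 | (0 + 0) | b.a.0 :: =b=> p8
  p5 = 0 | 0 :: ∅
  p6 = 0 :: ∅
  p7 = c.0 | (0 + 0) | 0 :: =c=> p9
  p8 = 0 | (0 + 0) | a.0 :: =a=> p9
  p9 = 0 | (0 + 0) | 0 :: ∅
Reachable graph of Q (10 states):
  q0 = a.(c.(0 | 0) + a.a.0 + c.0 | (0 + 0) | b.a.0) :: =a=> q1
  q1 = c.(0 | 0) + a.a.0 + c.0 | (0 + 0) | b.a.0 :: =a=> q2, =b=> q3, =c=> q4, =c=> q5
  q2 = a.0 :: =a=> q6
  q3 = c.0 | (0 + 0) | a.0 :: =a=> q7, =c=> q8
  q4 = 0 | (0 + 0) | b.a.0 :: =b=> q8
  q5 = 0 | 0 :: ∅
  q6 = 0 :: ∅
  q7 = c.0 | (0 + 0) | 0 :: =c=> q9
  q8 = 0 | (0 + 0) | a.0 :: =a=> q9
  q9 = 0 | (0 + 0) | 0 :: ∅
Partition-refinement fixed point:
  B0 = {p0, q0}
  B1 = {p1, q1}
  B2 = {p4, q4}
  B3 = {p2, p8, q2, q8}
  B4 = {p5, p6, p9, q5, q6, q9}
  B5 = {p3, q3}
  B6 = {p7, q7}
p0 ∈ B0, q0 ∈ B0 → same block

P ~ Q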